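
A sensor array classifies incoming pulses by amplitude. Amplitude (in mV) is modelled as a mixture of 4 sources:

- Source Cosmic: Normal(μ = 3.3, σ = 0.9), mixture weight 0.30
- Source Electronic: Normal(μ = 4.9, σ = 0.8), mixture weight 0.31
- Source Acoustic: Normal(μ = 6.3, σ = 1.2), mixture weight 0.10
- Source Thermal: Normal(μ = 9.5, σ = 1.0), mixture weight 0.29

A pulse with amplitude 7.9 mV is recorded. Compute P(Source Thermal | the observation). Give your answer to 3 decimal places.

0.700

Apply Bayes' rule: the posterior for each component is proportional to its prior times its likelihood at x.
Normal densities:
  f_Cosmic = (1/(0.9·√(2π)))·exp(−(7.9−3.3)²/(2·0.9²)) = 0.443269·exp(-13.06173) = 9.41957e-07
  f_Electronic = (1/(0.8·√(2π)))·exp(−(7.9−4.9)²/(2·0.8²)) = 0.498678·exp(-7.03125) = 0.000440745
  f_Acoustic = (1/(1.2·√(2π)))·exp(−(7.9−6.3)²/(2·1.2²)) = 0.332452·exp(-0.88889) = 0.136675
  f_Thermal = (1/(1.0·√(2π)))·exp(−(7.9−9.5)²/(2·1.0²)) = 0.398942·exp(-1.28000) = 0.110921
Prior × likelihood for each component:
  P(Z=Cosmic)·f_Cosmic = 0.30 × 9.41957e-07 = 2.82587e-07
  P(Z=Electronic)·f_Electronic = 0.31 × 0.000440745 = 0.000136631
  P(Z=Acoustic)·f_Acoustic = 0.10 × 0.136675 = 0.0136675
  P(Z=Thermal)·f_Thermal = 0.29 × 0.110921 = 0.032167
Sum: 2.82587e-07 + 0.000136631 + 0.0136675 + 0.032167 = 0.0459715
So the posterior for Source Thermal is 0.032167 / 0.0459715 ≈ 0.700.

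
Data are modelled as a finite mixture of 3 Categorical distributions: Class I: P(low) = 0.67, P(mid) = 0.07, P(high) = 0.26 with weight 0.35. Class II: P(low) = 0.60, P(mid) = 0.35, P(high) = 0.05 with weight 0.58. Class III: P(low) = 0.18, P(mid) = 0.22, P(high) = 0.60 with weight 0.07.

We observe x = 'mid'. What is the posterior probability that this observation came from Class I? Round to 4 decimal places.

Apply Bayes' rule: the posterior for each component is proportional to its prior times its likelihood at x.
Categorical probabilities:
  p_I = 0.07
  p_II = 0.35
  p_III = 0.22
Unnormalised posteriors:
  w_I·p_I = 0.35 × 0.07 = 0.0245
  w_II·p_II = 0.58 × 0.35 = 0.203
  w_III·p_III = 0.07 × 0.22 = 0.0154
Marginal: 0.0245 + 0.203 + 0.0154 = 0.2429
P(Class I | data) ≈ 0.1009

0.1009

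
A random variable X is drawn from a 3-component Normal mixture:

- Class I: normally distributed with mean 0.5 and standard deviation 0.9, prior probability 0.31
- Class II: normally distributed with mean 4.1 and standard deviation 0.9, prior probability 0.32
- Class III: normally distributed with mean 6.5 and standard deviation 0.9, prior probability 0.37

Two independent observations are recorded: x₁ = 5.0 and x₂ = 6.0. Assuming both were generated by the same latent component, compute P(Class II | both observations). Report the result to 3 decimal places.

P(component k | x) = P(Z=k)·f_k(x) / marginal(x), where marginal(x) = Σ_j P(Z=j)·f_j(x).
Since both observations come from the same component, the likelihood for component k is f_k(x₁)·f_k(x₂).
  L_I = [1.65191e-06] × [3.44474e-09] = 5.6904e-15
  L_II = [0.268856] × [0.0477406] = 0.0128354
  L_III = [0.11053] × [0.37988] = 0.0419882
Multiply by the mixture weights:
  P(Z=I)·L_I = 0.31 × 5.6904e-15 = 1.76402e-15
  P(Z=II)·L_II = 0.32 × 0.0128354 = 0.00410732
  P(Z=III)·L_III = 0.37 × 0.0419882 = 0.0155356
Normaliser: 1.76402e-15 + 0.00410732 + 0.0155356 = 0.019643
P(Class II | x) ≈ 0.209

0.209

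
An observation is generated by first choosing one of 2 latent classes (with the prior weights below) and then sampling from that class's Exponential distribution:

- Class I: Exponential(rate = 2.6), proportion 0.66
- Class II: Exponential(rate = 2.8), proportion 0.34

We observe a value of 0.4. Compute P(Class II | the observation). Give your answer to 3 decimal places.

P(component k | x) = P(Z=k)·f_k(x) / marginal(x), where marginal(x) = Σ_j P(Z=j)·f_j(x).
Evaluate each component's likelihood at the observed value:
  p_I = 0.918982
  p_II = 0.913583
Weight by the priors:
  P(Z=I)·p_I = 0.66 × 0.918982 = 0.606528
  P(Z=II)·p_II = 0.34 × 0.913583 = 0.310618
Normaliser: 0.606528 + 0.310618 = 0.917147
Responsibility of Class II: 0.310618 / 0.917147 ≈ 0.339

0.339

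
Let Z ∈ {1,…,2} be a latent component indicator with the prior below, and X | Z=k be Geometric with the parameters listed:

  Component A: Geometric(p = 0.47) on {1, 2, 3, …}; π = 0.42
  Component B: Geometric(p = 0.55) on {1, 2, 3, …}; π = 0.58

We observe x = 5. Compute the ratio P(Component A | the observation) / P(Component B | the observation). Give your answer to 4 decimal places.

Only the two components matter; the odds are (w_i f_i(x)) / (w_j f_j(x)).
Component likelihoods at x = 5:
  p_A = 0.0370853
  p_B = 0.0225534
Posterior odds = (w_A·p_A) / (w_B·p_B) = (0.42·0.0370853) / (0.58·0.0225534) = 0.0155758 / 0.013081 ≈ 1.1907

1.1907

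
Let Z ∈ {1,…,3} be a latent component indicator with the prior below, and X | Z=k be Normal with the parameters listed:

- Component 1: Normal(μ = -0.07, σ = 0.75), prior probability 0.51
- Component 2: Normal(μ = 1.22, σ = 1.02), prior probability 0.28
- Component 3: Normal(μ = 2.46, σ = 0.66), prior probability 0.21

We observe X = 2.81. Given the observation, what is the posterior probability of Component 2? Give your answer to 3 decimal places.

The responsibility of component k is π_k f_k(x) divided by Σ_j π_j f_j(x).
Normal densities:
  f_1 = (1/(0.75·√(2π)))·exp(−(2.81−-0.07)²/(2·0.75²)) = 0.531923·exp(-7.37280) = 0.000334105
  f_2 = (1/(1.02·√(2π)))·exp(−(2.81−1.22)²/(2·1.02²)) = 0.391120·exp(-1.21497) = 0.116053
  f_3 = (1/(0.66·√(2π)))·exp(−(2.81−2.46)²/(2·0.66²)) = 0.604458·exp(-0.14061) = 0.52517
Unnormalised posteriors:
  π_1·f_1 = 0.51 × 0.000334105 = 0.000170393
  π_2·f_2 = 0.28 × 0.116053 = 0.0324949
  π_3·f_3 = 0.21 × 0.52517 = 0.110286
Sum: 0.000170393 + 0.0324949 + 0.110286 = 0.142951
P(Component 2 | the observation) = 0.0324949 / 0.142951 ≈ 0.227

0.227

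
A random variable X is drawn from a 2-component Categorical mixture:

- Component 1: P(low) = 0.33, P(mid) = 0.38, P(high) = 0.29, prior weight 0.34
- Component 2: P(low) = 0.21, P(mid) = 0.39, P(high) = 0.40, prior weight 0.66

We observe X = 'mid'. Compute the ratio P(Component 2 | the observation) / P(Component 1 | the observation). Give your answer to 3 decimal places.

1.992

Posterior odds = (π_i f_i(x)) / (π_j f_j(x)); the normalising sum cancels.
Evaluate each component's likelihood at the observed value:
  L_1 = 0.38
  L_2 = 0.39
Odds = (0.66/0.34) × (0.39/0.38) = 1.94118 × 1.02632 ≈ 1.992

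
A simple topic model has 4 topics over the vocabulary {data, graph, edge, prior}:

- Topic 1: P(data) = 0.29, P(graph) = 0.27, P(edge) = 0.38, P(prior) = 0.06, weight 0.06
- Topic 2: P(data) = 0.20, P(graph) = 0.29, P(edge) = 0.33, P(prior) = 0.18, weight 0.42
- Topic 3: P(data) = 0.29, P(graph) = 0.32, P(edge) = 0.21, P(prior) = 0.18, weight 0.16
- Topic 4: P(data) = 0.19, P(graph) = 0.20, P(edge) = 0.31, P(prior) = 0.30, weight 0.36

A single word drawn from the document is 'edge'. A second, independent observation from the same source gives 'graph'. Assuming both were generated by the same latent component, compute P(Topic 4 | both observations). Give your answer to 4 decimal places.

The responsibility of component k is P(Z=k) f_k(x) divided by Σ_j P(Z=j) f_j(x).
Since both observations come from the same component, the likelihood for component k is f_k(x₁)·f_k(x₂).
  f_1 = [0.38] × [0.27] = 0.1026
  f_2 = [0.33] × [0.29] = 0.0957
  f_3 = [0.21] × [0.32] = 0.0672
  f_4 = [0.31] × [0.2] = 0.062
Multiply by the mixture weights:
  P(Z=1)·f_1 = 0.06 × 0.1026 = 0.006156
  P(Z=2)·f_2 = 0.42 × 0.0957 = 0.040194
  P(Z=3)·f_3 = 0.16 × 0.0672 = 0.010752
  P(Z=4)·f_4 = 0.36 × 0.062 = 0.02232
Denominator: 0.006156 + 0.040194 + 0.010752 + 0.02232 = 0.079422
Responsibility of Topic 4: 0.02232 / 0.079422 ≈ 0.2810

0.2810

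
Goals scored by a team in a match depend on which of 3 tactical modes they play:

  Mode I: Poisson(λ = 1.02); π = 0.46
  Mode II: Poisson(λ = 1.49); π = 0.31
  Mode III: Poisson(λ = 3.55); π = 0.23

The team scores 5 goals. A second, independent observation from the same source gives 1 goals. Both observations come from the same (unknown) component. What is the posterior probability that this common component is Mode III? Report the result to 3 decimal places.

0.613

The responsibility of component k is P(Z=k) f_k(x) divided by Σ_j P(Z=j) f_j(x).
Since both observations come from the same component, the likelihood for component k is f_k(x₁)·f_k(x₂).
  f_I = [e^(−1.02)·1.02^5/5! = 0.00331772] × [0.367807] = 0.00122028
  f_II = [e^(−1.49)·1.49^5/5! = 0.0137928] × [0.335805] = 0.00463168
  f_III = [e^(−3.55)·3.55^5/5! = 0.134963] × [0.101972] = 0.0137625
Weight by the priors:
  P(Z=I)·f_I = 0.46 × 0.00122028 = 0.000561328
  P(Z=II)·f_II = 0.31 × 0.00463168 = 0.00143582
  P(Z=III)·f_III = 0.23 × 0.0137625 = 0.00316538
Sum: 0.000561328 + 0.00143582 + 0.00316538 = 0.00516253
So the posterior for Mode III is 0.00316538 / 0.00516253 ≈ 0.613.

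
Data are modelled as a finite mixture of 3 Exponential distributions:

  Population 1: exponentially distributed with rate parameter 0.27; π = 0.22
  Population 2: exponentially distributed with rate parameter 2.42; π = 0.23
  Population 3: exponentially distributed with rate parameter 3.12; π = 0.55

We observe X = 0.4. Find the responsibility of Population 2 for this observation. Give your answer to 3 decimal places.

P(component k | x) = π_k·f_k(x) / marginal(x), where marginal(x) = Σ_j π_j·f_j(x).
Evaluate each component's likelihood at the observed value:
  p_1 = 0.242359
  p_2 = 0.919218
  p_3 = 0.895685
Prior × likelihood for each component:
  π_1·p_1 = 0.22 × 0.242359 = 0.0533191
  π_2·p_2 = 0.23 × 0.919218 = 0.21142
  π_3·p_3 = 0.55 × 0.895685 = 0.492626
Normaliser: 0.0533191 + 0.21142 + 0.492626 = 0.757366
Responsibility of Population 2: 0.21142 / 0.757366 ≈ 0.279

0.279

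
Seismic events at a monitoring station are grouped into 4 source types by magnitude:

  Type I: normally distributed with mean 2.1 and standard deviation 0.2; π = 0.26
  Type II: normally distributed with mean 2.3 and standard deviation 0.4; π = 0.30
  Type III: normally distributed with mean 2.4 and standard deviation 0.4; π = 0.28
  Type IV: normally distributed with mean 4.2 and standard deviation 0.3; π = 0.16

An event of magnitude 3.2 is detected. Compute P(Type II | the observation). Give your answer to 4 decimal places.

0.3814

The responsibility of component k is w_k f_k(x) divided by Σ_j w_j f_j(x).
Component likelihoods at x = 3.2:
  L_I = 5.38488e-07
  L_II = 0.0793491
  L_III = 0.134977
  L_IV = 0.00514093
Weight by the priors:
  w_I·L_I = 0.26 × 5.38488e-07 = 1.40007e-07
  w_II·L_II = 0.30 × 0.0793491 = 0.0238047
  w_III·L_III = 0.28 × 0.134977 = 0.0377937
  w_IV·L_IV = 0.16 × 0.00514093 = 0.000822549
Sum: 1.40007e-07 + 0.0238047 + 0.0377937 + 0.000822549 = 0.0624211
P(Type II | data) ≈ 0.3814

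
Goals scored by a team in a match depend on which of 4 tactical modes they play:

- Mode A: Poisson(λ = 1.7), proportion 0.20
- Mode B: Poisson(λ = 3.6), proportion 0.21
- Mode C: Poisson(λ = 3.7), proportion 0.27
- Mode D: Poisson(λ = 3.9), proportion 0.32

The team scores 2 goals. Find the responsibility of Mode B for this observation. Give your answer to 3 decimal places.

0.201

The responsibility of component k is π_k f_k(x) divided by Σ_j π_j f_j(x).
Component likelihoods at x = 2 goals:
  L_A = e^(−1.7)·1.7^2/2! = 0.263978
  L_B = e^(−3.6)·3.6^2/2! = 0.177058
  L_C = e^(−3.7)·3.7^2/2! = 0.169233
  L_D = e^(−3.9)·3.9^2/2! = 0.15394
Weight by the priors:
  π_A·L_A = 0.20 × 0.263978 = 0.0527955
  π_B·L_B = 0.21 × 0.177058 = 0.0371821
  π_C·L_C = 0.27 × 0.169233 = 0.0456928
  π_D·L_D = 0.32 × 0.15394 = 0.0492607
Sum: 0.0527955 + 0.0371821 + 0.0456928 + 0.0492607 = 0.184931
P(Mode B | x) ≈ 0.201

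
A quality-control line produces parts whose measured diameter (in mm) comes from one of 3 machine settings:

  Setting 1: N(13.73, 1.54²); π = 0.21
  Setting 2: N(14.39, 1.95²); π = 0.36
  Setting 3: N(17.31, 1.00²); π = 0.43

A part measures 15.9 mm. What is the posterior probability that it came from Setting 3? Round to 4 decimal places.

0.4593

By Bayes' theorem, P(k | x) = π_k f_k(x) / Σ_j π_j f_j(x).
Component likelihoods at x = 15.9 mm:
  L_1 = 0.0959921
  L_2 = 0.151589
  L_3 = 0.147639
Prior × likelihood for each component:
  π_1·L_1 = 0.21 × 0.0959921 = 0.0201583
  π_2·L_2 = 0.36 × 0.151589 = 0.054572
  π_3·L_3 = 0.43 × 0.147639 = 0.0634846
Normaliser: 0.0201583 + 0.054572 + 0.0634846 = 0.138215
P(Setting 3 | x) ≈ 0.4593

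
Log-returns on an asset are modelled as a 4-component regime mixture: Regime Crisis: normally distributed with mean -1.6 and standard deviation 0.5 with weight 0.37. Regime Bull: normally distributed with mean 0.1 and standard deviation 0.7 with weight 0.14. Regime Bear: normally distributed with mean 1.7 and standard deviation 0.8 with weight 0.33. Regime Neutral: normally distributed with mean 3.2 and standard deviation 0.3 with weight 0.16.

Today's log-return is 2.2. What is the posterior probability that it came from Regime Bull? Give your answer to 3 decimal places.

The responsibility of component k is P(Z=k) f_k(x) divided by Σ_j P(Z=j) f_j(x).
Normal densities:
  p_Crisis = 2.28831e-13
  p_Bull = 0.00633121
  p_Bear = 0.410201
  p_Neutral = 0.00514093
Multiply by the mixture weights:
  P(Z=Crisis)·p_Crisis = 0.37 × 2.28831e-13 = 8.46676e-14
  P(Z=Bull)·p_Bull = 0.14 × 0.00633121 = 0.00088637
  P(Z=Bear)·p_Bear = 0.33 × 0.410201 = 0.135366
  P(Z=Neutral)·p_Neutral = 0.16 × 0.00514093 = 0.000822549
Denominator: 8.46676e-14 + 0.00088637 + 0.135366 + 0.000822549 = 0.137075
P(Regime Bull | 2.2) = 0.00088637 / 0.137075 ≈ 0.006

0.006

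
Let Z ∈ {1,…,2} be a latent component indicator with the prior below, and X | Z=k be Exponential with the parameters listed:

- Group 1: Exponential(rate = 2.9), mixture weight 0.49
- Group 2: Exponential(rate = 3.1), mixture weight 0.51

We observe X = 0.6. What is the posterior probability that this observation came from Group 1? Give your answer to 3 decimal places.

0.503

Posterior ∝ prior × likelihood, so P(k | x) ∝ P(Z=k) f_k(x); normalise over all components.
Evaluate each component's likelihood at the observed value:
  L_1 = 0.509009
  L_2 = 0.482585
Unnormalised posteriors:
  P(Z=1)·L_1 = 0.49 × 0.509009 = 0.249414
  P(Z=2)·L_2 = 0.51 × 0.482585 = 0.246118
Normaliser: 0.249414 + 0.246118 = 0.495533
P(Group 1 | x) ≈ 0.503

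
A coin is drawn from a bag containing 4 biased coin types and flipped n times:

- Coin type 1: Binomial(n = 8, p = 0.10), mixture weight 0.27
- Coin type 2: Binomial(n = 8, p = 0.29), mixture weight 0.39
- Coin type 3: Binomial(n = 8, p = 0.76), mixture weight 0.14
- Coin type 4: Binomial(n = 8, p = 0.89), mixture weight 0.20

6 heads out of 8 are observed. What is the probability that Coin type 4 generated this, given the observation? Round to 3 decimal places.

The responsibility of component k is w_k f_k(x) divided by Σ_j w_j f_j(x).
Evaluate each component's likelihood at the observed value:
  p_1 = 2.268e-05
  p_2 = 0.00839581
  p_3 = 0.310786
  p_4 = 0.168377
Prior × likelihood for each component:
  w_1·p_1 = 0.27 × 2.268e-05 = 6.1236e-06
  w_2·p_2 = 0.39 × 0.00839581 = 0.00327437
  w_3·p_3 = 0.14 × 0.310786 = 0.0435101
  w_4·p_4 = 0.20 × 0.168377 = 0.0336755
Normaliser: 6.1236e-06 + 0.00327437 + 0.0435101 + 0.0336755 = 0.080466
So the posterior for Coin type 4 is 0.0336755 / 0.080466 ≈ 0.419.

0.419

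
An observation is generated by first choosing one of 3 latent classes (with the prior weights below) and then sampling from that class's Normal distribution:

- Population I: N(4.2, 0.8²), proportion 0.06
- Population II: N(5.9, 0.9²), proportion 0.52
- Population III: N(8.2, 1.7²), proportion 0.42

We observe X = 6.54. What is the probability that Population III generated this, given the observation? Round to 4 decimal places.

Apply Bayes' rule: the posterior for each component is proportional to its prior times its likelihood at x.
Evaluate each component's likelihood at the observed value:
  f_I = (1/(0.8·√(2π)))·exp(−(6.54−4.2)²/(2·0.8²)) = 0.498678·exp(-4.27781) = 0.00691815
  f_II = (1/(0.9·√(2π)))·exp(−(6.54−5.9)²/(2·0.9²)) = 0.443269·exp(-0.25284) = 0.34424
  f_III = (1/(1.7·√(2π)))·exp(−(6.54−8.2)²/(2·1.7²)) = 0.234672·exp(-0.47675) = 0.145684
Multiply by the mixture weights:
  P(Z=I)·f_I = 0.06 × 0.00691815 = 0.000415089
  P(Z=II)·f_II = 0.52 × 0.34424 = 0.179005
  P(Z=III)·f_III = 0.42 × 0.145684 = 0.0611874
Sum: 0.000415089 + 0.179005 + 0.0611874 = 0.240607
P(Population III | the observation) ≈ 0.2543

0.2543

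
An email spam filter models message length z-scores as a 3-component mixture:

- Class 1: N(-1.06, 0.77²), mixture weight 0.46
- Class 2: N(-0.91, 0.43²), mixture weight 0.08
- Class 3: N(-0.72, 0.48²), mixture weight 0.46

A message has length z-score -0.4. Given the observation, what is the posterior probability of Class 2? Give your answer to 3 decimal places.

Posterior ∝ prior × likelihood, so P(k | x) ∝ π_k f_k(x); normalise over all components.
Normal densities:
  p_1 = (1/(0.77·√(2π)))·exp(−(-0.4−-1.06)²/(2·0.77²)) = 0.518107·exp(-0.36735) = 0.358825
  p_2 = (1/(0.43·√(2π)))·exp(−(-0.4−-0.91)²/(2·0.43²)) = 0.927773·exp(-0.70335) = 0.459176
  p_3 = (1/(0.48·√(2π)))·exp(−(-0.4−-0.72)²/(2·0.48²)) = 0.831130·exp(-0.22222) = 0.665517
Multiply by the mixture weights:
  π_1·p_1 = 0.46 × 0.358825 = 0.165059
  π_2·p_2 = 0.08 × 0.459176 = 0.0367341
  π_3·p_3 = 0.46 × 0.665517 = 0.306138
Normaliser: 0.165059 + 0.0367341 + 0.306138 = 0.507931
So the posterior for Class 2 is 0.0367341 / 0.507931 ≈ 0.072.

0.072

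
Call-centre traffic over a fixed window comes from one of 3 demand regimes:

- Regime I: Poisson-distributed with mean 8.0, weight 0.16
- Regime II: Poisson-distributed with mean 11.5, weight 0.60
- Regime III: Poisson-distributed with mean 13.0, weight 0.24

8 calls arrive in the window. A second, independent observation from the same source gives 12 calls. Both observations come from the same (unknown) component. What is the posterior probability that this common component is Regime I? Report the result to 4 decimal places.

By Bayes' theorem, P(k | x) = w_k f_k(x) / Σ_j w_j f_j(x).
Since both observations come from the same component, the likelihood for component k is f_k(x₁)·f_k(x₂).
  L_I = [0.139587] × [0.0481268] = 0.00671785
  L_II = [0.0768556] × [0.113149] = 0.00869613
  L_III = [0.0457297] × [0.10994] = 0.00502751
Prior × likelihood for each component:
  w_I·L_I = 0.16 × 0.00671785 = 0.00107486
  w_II·L_II = 0.60 × 0.00869613 = 0.00521768
  w_III·L_III = 0.24 × 0.00502751 = 0.0012066
Sum: 0.00107486 + 0.00521768 + 0.0012066 = 0.00749914
P(Regime I | x₁,x₂) = 0.00107486 / 0.00749914 ≈ 0.1433

0.1433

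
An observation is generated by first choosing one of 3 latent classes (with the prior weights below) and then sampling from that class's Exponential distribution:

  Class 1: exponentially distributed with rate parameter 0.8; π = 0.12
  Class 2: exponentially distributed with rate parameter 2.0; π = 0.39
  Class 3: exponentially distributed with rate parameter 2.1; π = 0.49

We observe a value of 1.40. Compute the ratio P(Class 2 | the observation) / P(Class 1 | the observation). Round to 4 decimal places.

The posterior odds equal the prior odds times the likelihood ratio: (w_i/w_j)·(f_i(x)/f_j(x)).
Component likelihoods at x = 1.40:
  f_1 = 0.8·e^(−0.8·1.40) = 0.8·e^(−1.1200) = 0.261024
  f_2 = 2.0·e^(−2.0·1.40) = 2.0·e^(−2.8000) = 0.12162
  f_3 = 2.1·e^(−2.1·1.40) = 2.1·e^(−2.9400) = 0.111018
0.0474318 / 0.0313229 ≈ 1.5143

1.5143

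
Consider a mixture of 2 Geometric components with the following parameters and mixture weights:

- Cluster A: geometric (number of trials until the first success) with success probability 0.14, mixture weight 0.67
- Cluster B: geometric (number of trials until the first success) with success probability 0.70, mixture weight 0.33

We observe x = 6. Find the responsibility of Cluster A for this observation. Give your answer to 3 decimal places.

0.987

Apply Bayes' rule: the posterior for each component is proportional to its prior times its likelihood at x.
Evaluate each component's likelihood at the observed value:
  L_A = 0.0658598
  L_B = 0.001701
Multiply by the mixture weights:
  π_A·L_A = 0.67 × 0.0658598 = 0.0441261
  π_B·L_B = 0.33 × 0.001701 = 0.00056133
Denominator: 0.0441261 + 0.00056133 = 0.0446874
P(Cluster A | x) ≈ 0.987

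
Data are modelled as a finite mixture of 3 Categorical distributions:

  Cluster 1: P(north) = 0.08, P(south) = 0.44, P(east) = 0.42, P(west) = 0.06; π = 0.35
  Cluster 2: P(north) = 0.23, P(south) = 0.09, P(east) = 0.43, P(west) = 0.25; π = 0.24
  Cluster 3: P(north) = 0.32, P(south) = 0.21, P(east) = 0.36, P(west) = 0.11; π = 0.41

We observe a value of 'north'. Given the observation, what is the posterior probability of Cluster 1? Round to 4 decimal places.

P(component k | x) = P(Z=k)·f_k(x) / marginal(x), where marginal(x) = Σ_j P(Z=j)·f_j(x).
Component likelihoods at x = 'north':
  L_1 = P(north | comp) = 0.08
  L_2 = P(north | comp) = 0.23
  L_3 = P(north | comp) = 0.32
Unnormalised posteriors:
  P(Z=1)·L_1 = 0.35 × 0.08 = 0.028
  P(Z=2)·L_2 = 0.24 × 0.23 = 0.0552
  P(Z=3)·L_3 = 0.41 × 0.32 = 0.1312
Evidence: 0.028 + 0.0552 + 0.1312 = 0.2144
P(Cluster 1 | the observation) = 0.028 / 0.2144 ≈ 0.1306

0.1306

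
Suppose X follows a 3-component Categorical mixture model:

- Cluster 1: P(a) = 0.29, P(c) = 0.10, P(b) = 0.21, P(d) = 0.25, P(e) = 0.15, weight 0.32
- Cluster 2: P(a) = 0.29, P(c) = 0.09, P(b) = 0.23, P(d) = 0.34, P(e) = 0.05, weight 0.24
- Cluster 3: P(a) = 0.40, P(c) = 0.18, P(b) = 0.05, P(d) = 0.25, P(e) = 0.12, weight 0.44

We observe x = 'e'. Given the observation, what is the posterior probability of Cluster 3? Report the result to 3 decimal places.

By Bayes' theorem, P(k | x) = π_k f_k(x) / Σ_j π_j f_j(x).
Component likelihoods at x = 'e':
  L_1 = 0.15
  L_2 = 0.05
  L_3 = 0.12
Weight by the priors:
  π_1·L_1 = 0.32 × 0.15 = 0.048
  π_2·L_2 = 0.24 × 0.05 = 0.012
  π_3·L_3 = 0.44 × 0.12 = 0.0528
Marginal: 0.048 + 0.012 + 0.0528 = 0.1128
Responsibility of Cluster 3: 0.0528 / 0.1128 ≈ 0.468

0.468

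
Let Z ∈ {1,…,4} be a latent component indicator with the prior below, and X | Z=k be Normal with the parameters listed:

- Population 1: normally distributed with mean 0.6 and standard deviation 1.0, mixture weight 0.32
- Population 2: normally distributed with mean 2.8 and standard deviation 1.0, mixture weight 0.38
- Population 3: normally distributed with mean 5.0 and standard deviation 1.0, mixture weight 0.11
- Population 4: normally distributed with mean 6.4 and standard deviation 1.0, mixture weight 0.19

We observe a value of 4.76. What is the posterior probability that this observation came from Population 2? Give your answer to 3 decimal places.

0.262

Apply Bayes' rule: the posterior for each component is proportional to its prior times its likelihood at x.
Component likelihoods at x = 4.76:
  p_1 = 6.96702e-05
  p_2 = 0.0584409
  p_3 = 0.387617
  p_4 = 0.103961
Unnormalised posteriors:
  π_1·p_1 = 0.32 × 6.96702e-05 = 2.22944e-05
  π_2·p_2 = 0.38 × 0.0584409 = 0.0222076
  π_3·p_3 = 0.11 × 0.387617 = 0.0426378
  π_4·p_4 = 0.19 × 0.103961 = 0.0197526
Marginal: 2.22944e-05 + 0.0222076 + 0.0426378 + 0.0197526 = 0.0846203
So the posterior for Population 2 is 0.0222076 / 0.0846203 ≈ 0.262.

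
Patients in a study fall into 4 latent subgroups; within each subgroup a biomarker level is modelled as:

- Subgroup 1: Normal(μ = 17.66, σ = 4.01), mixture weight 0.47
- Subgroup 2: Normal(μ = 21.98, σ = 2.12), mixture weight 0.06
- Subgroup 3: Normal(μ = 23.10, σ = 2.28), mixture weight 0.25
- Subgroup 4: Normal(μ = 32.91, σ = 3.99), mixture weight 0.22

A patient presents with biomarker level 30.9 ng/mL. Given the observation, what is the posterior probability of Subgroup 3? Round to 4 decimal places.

Apply Bayes' rule: the posterior for each component is proportional to its prior times its likelihood at x.
Component likelihoods at x = 30.9 ng/mL:
  f_1 = 0.0004271
  f_2 = 2.69351e-05
  f_3 = 0.000503003
  f_4 = 0.0880706
Multiply by the mixture weights:
  w_1·f_1 = 0.47 × 0.0004271 = 0.000200737
  w_2·f_2 = 0.06 × 2.69351e-05 = 1.6161e-06
  w_3·f_3 = 0.25 × 0.000503003 = 0.000125751
  w_4·f_4 = 0.22 × 0.0880706 = 0.0193755
Evidence: 0.000200737 + 1.6161e-06 + 0.000125751 + 0.0193755 = 0.0197036
P(Subgroup 3 | x) = 0.000125751 / 0.0197036 ≈ 0.0064

0.0064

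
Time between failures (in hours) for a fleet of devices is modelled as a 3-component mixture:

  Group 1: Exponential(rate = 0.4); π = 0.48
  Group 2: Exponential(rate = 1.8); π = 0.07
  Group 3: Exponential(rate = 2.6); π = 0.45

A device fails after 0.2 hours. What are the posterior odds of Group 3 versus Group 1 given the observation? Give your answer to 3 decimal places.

3.925

The posterior odds equal the prior odds times the likelihood ratio: (w_i/w_j)·(f_i(x)/f_j(x)).
Evaluate each component's likelihood at the observed value:
  p_1 = 0.369247
  p_2 = 1.25582
  p_3 = 1.54575
Posterior odds = (w_3·p_3) / (w_1·p_1) = (0.45·1.54575) / (0.48·0.369247) = 0.695589 / 0.177238 ≈ 3.925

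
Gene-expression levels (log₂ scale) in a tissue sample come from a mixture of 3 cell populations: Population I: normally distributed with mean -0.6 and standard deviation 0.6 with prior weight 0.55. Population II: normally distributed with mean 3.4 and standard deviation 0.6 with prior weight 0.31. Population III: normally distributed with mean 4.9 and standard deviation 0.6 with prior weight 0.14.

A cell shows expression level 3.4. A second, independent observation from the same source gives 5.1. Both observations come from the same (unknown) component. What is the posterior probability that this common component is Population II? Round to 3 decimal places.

0.490

Posterior ∝ prior × likelihood, so P(k | x) ∝ π_k f_k(x); normalise over all components.
Since both observations come from the same component, the likelihood for component k is f_k(x₁)·f_k(x₂).
  f_I = [1.48515e-10] × [1.67966e-20] = 2.49454e-30
  f_II = [0.664904] × [0.0120102] = 0.00798561
  f_III = [0.0292138] × [0.628972] = 0.0183747
Multiply by the mixture weights:
  π_I·f_I = 0.55 × 2.49454e-30 = 1.372e-30
  π_II·f_II = 0.31 × 0.00798561 = 0.00247554
  π_III·f_III = 0.14 × 0.0183747 = 0.00257246
Denominator: 1.372e-30 + 0.00247554 + 0.00257246 = 0.00504799
P(Population II | x₁,x₂) = 0.00247554 / 0.00504799 ≈ 0.490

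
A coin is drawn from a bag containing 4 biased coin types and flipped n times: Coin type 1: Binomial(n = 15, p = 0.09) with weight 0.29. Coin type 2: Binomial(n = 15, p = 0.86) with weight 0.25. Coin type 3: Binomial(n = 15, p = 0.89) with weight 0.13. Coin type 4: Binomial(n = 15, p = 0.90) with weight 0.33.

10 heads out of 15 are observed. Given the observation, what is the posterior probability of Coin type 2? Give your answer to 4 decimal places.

By Bayes' theorem, P(k | x) = π_k f_k(x) / Σ_j π_j f_j(x).
Component likelihoods at x = 10 heads out of 15:
  L_1 = C(15,10)·0.09^10·0.91^5 = 3003·3.48678e-11·0.624032 = 6.53412e-08
  L_2 = C(15,10)·0.86^10·0.14^5 = 3003·0.221302·5.37824e-05 = 0.0357421
  L_3 = C(15,10)·0.89^10·0.11^5 = 3003·0.311817·1.61051e-05 = 0.0150806
  L_4 = C(15,10)·0.90^10·0.10^5 = 3003·0.348678·1e-05 = 0.0104708
Prior × likelihood for each component:
  π_1·L_1 = 0.29 × 6.53412e-08 = 1.8949e-08
  π_2·L_2 = 0.25 × 0.0357421 = 0.00893552
  π_3·L_3 = 0.13 × 0.0150806 = 0.00196048
  π_4·L_4 = 0.33 × 0.0104708 = 0.00345537
Marginal: 1.8949e-08 + 0.00893552 + 0.00196048 + 0.00345537 = 0.0143514
P(Coin type 2 | x) = 0.00893552 / 0.0143514 ≈ 0.6226

0.6226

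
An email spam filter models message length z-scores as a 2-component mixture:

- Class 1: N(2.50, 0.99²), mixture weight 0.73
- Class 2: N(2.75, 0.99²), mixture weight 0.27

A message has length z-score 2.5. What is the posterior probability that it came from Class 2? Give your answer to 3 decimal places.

By Bayes' theorem, P(k | x) = w_k f_k(x) / Σ_j w_j f_j(x).
Normal densities:
  p_1 = 0.402972
  p_2 = 0.390326
Multiply by the mixture weights:
  w_1·p_1 = 0.73 × 0.402972 = 0.29417
  w_2·p_2 = 0.27 × 0.390326 = 0.105388
Denominator: 0.29417 + 0.105388 = 0.399558
P(Class 2 | 2.5) = 0.105388 / 0.399558 ≈ 0.264

0.264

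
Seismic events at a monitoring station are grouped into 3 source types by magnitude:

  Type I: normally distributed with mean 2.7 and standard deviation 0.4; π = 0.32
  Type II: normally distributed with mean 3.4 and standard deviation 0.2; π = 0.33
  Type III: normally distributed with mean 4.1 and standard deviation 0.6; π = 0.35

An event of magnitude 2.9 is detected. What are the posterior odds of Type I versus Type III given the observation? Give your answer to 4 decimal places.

8.9428

Only the two components matter; the odds are (w_i f_i(x)) / (w_j f_j(x)).
Component likelihoods at x = 2.9:
  p_I = 0.880163
  p_II = 0.0876415
  p_III = 0.0899849
Posterior odds = (w_I·p_I) / (w_III·p_III) = (0.32·0.880163) / (0.35·0.0899849) = 0.281652 / 0.0314947 ≈ 8.9428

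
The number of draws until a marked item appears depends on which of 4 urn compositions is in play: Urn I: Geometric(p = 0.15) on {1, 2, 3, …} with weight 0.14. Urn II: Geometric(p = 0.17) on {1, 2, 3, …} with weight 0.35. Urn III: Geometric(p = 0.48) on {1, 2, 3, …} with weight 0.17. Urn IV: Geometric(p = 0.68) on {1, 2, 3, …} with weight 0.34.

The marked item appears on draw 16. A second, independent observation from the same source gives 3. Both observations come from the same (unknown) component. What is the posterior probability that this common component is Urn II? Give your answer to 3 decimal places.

P(component k | x) = P(Z=k)·f_k(x) / marginal(x), where marginal(x) = Σ_j P(Z=j)·f_j(x).
Since both observations come from the same component, the likelihood for component k is f_k(x₁)·f_k(x₂).
  p_I = [0.0131031] × [0.108375] = 0.00142005
  p_II = [0.0103901] × [0.117113] = 0.00121682
  p_III = [2.6381e-05] × [0.129792] = 3.42404e-06
  p_IV = [2.56897e-08] × [0.069632] = 1.78882e-09
Multiply by the mixture weights:
  P(Z=I)·p_I = 0.14 × 0.00142005 = 0.000198807
  P(Z=II)·p_II = 0.35 × 0.00121682 = 0.000425886
  P(Z=III)·p_III = 0.17 × 3.42404e-06 = 5.82087e-07
  P(Z=IV)·p_IV = 0.34 × 1.78882e-09 = 6.082e-10
Sum: 0.000198807 + 0.000425886 + 5.82087e-07 + 6.082e-10 = 0.000625276
P(Urn II | x₁,x₂) = 0.000425886 / 0.000625276 ≈ 0.681

0.681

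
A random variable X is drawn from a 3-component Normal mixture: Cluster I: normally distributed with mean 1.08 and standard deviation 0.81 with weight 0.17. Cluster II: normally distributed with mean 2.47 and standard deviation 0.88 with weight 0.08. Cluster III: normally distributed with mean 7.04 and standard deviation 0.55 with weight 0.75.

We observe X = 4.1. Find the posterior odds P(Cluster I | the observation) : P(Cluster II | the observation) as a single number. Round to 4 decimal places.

Since P(k|x) ∝ π_k f_k(x), the posterior odds are π_i f_i(x) / (π_j f_j(x)).
Evaluate each component's likelihood at the observed value:
  L_I = 0.000471929
  L_II = 0.0815481
  L_III = 4.52697e-07
Posterior odds = (π_I·L_I) / (π_II·L_II) = (0.17·0.000471929) / (0.08·0.0815481) = 8.02279e-05 / 0.00652385 ≈ 0.0123

0.0123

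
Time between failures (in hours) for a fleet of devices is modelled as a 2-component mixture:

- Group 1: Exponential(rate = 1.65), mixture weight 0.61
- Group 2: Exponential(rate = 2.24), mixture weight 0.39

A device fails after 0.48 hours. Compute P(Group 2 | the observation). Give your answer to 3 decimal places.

P(component k | x) = P(Z=k)·f_k(x) / marginal(x), where marginal(x) = Σ_j P(Z=j)·f_j(x).
Evaluate each component's likelihood at the observed value:
  f_1 = 1.65·e^(−1.65·0.48) = 1.65·e^(−0.7920) = 0.747348
  f_2 = 2.24·e^(−2.24·0.48) = 2.24·e^(−1.0752) = 0.764354
Weight by the priors:
  P(Z=1)·f_1 = 0.61 × 0.747348 = 0.455882
  P(Z=2)·f_2 = 0.39 × 0.764354 = 0.298098
Marginal: 0.455882 + 0.298098 = 0.75398
Responsibility of Group 2: 0.298098 / 0.75398 ≈ 0.395

0.395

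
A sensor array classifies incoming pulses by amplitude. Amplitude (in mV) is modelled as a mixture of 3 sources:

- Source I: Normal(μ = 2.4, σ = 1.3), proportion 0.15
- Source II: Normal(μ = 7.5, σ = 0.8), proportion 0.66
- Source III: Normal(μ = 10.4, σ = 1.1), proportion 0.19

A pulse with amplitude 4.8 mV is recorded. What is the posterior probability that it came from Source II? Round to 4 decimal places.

0.1167

The responsibility of component k is π_k f_k(x) divided by Σ_j π_j f_j(x).
Evaluate each component's likelihood at the observed value:
  L_I = 0.05583
  L_II = 0.0016764
  L_III = 8.54349e-07
Multiply by the mixture weights:
  π_I·L_I = 0.15 × 0.05583 = 0.00837449
  π_II·L_II = 0.66 × 0.0016764 = 0.00110642
  π_III·L_III = 0.19 × 8.54349e-07 = 1.62326e-07
Evidence: 0.00837449 + 0.00110642 + 1.62326e-07 = 0.00948108
P(Source II | the observation) = 0.00110642 / 0.00948108 ≈ 0.1167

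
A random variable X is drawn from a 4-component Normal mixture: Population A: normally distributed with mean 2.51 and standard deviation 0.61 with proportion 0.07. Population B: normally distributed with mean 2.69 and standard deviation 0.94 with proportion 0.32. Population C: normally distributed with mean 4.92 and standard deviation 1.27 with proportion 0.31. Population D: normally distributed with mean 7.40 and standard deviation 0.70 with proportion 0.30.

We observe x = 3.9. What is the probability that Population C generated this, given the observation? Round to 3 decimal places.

Posterior ∝ prior × likelihood, so P(k | x) ∝ P(Z=k) f_k(x); normalise over all components.
Component likelihoods at x = 3.9:
  p_A = (1/(0.61·√(2π)))·exp(−(3.9−2.51)²/(2·0.61²)) = 0.654004·exp(-2.59621) = 0.0487596
  p_B = (1/(0.94·√(2π)))·exp(−(3.9−2.69)²/(2·0.94²)) = 0.424407·exp(-0.82849) = 0.185343
  p_C = (1/(1.27·√(2π)))·exp(−(3.9−4.92)²/(2·1.27²)) = 0.314128·exp(-0.32252) = 0.227528
  p_D = (1/(0.70·√(2π)))·exp(−(3.9−7.40)²/(2·0.70²)) = 0.569918·exp(-12.50000) = 2.12389e-06
Prior × likelihood for each component:
  P(Z=A)·p_A = 0.07 × 0.0487596 = 0.00341317
  P(Z=B)·p_B = 0.32 × 0.185343 = 0.0593097
  P(Z=C)·p_C = 0.31 × 0.227528 = 0.0705338
  P(Z=D)·p_D = 0.30 × 2.12389e-06 = 6.37166e-07
Marginal: 0.00341317 + 0.0593097 + 0.0705338 + 6.37166e-07 = 0.133257
So the posterior for Population C is 0.0705338 / 0.133257 ≈ 0.529.

0.529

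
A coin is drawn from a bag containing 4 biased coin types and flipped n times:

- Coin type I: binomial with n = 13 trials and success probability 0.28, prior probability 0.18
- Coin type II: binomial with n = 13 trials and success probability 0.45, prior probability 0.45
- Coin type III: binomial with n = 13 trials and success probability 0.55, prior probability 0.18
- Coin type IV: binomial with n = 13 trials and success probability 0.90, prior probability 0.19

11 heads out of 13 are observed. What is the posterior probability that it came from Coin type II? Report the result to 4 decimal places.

Apply Bayes' rule: the posterior for each component is proportional to its prior times its likelihood at x.
Component likelihoods at x = 11 heads out of 13:
  f_I = C(13,11)·0.28^11·0.72^2 = 78·8.29351e-07·0.5184 = 3.3535e-05
  f_II = C(13,11)·0.45^11·0.55^2 = 78·0.000153228·0.3025 = 0.00361541
  f_III = C(13,11)·0.55^11·0.45^2 = 78·0.00139312·0.2025 = 0.0220044
  f_IV = C(13,11)·0.90^11·0.10^2 = 78·0.313811·0.01 = 0.244772
Multiply by the mixture weights:
  π_I·f_I = 0.18 × 3.3535e-05 = 6.03629e-06
  π_II·f_II = 0.45 × 0.00361541 = 0.00162693
  π_III·f_III = 0.18 × 0.0220044 = 0.00396079
  π_IV·f_IV = 0.19 × 0.244772 = 0.0465067
Sum: 6.03629e-06 + 0.00162693 + 0.00396079 + 0.0465067 = 0.0521005
Responsibility of Coin type II: 0.00162693 / 0.0521005 ≈ 0.0312

0.0312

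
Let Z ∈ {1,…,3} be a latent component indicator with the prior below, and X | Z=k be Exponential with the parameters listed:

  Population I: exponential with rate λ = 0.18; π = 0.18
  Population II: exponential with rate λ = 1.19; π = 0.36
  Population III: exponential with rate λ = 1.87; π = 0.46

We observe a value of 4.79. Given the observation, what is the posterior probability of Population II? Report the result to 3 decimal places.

0.094

P(component k | x) = π_k·f_k(x) / marginal(x), where marginal(x) = Σ_j π_j·f_j(x).
Exponential densities:
  f_I = 0.18·e^(−0.18·4.79) = 0.18·e^(−0.8622) = 0.0760018
  f_II = 1.19·e^(−1.19·4.79) = 1.19·e^(−5.7001) = 0.0039813
  f_III = 1.87·e^(−1.87·4.79) = 1.87·e^(−8.9573) = 0.000240844
Unnormalised posteriors:
  π_I·f_I = 0.18 × 0.0760018 = 0.0136803
  π_II·f_II = 0.36 × 0.0039813 = 0.00143327
  π_III·f_III = 0.46 × 0.000240844 = 0.000110788
Sum: 0.0136803 + 0.00143327 + 0.000110788 = 0.0152244
P(Population II | 4.79) = 0.00143327 / 0.0152244 ≈ 0.094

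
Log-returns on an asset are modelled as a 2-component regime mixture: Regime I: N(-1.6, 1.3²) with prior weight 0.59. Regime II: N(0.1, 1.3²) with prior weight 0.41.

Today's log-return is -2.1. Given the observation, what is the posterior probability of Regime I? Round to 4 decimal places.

0.8484

By Bayes' theorem, P(k | x) = P(Z=k) f_k(x) / Σ_j P(Z=j) f_j(x).
Component likelihoods at x = -2.1:
  p_I = 0.285
  p_II = 0.0732955
Multiply by the mixture weights:
  P(Z=I)·p_I = 0.59 × 0.285 = 0.16815
  P(Z=II)·p_II = 0.41 × 0.0732955 = 0.0300512
Denominator: 0.16815 + 0.0300512 = 0.198201
P(Regime I | the observation) ≈ 0.8484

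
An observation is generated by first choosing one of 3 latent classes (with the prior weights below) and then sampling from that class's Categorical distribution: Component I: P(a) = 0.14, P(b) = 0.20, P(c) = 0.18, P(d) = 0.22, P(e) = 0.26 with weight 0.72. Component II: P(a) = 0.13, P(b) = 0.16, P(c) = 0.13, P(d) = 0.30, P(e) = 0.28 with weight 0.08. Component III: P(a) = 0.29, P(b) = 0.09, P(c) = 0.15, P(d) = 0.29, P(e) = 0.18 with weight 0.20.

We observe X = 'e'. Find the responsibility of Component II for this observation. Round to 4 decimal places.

0.0912

The responsibility of component k is w_k f_k(x) divided by Σ_j w_j f_j(x).
Component likelihoods at x = 'e':
  f_I = 0.26
  f_II = 0.28
  f_III = 0.18
Prior × likelihood for each component:
  w_I·f_I = 0.72 × 0.26 = 0.1872
  w_II·f_II = 0.08 × 0.28 = 0.0224
  w_III·f_III = 0.20 × 0.18 = 0.036
Denominator: 0.1872 + 0.0224 + 0.036 = 0.2456
Responsibility of Component II: 0.0224 / 0.2456 ≈ 0.0912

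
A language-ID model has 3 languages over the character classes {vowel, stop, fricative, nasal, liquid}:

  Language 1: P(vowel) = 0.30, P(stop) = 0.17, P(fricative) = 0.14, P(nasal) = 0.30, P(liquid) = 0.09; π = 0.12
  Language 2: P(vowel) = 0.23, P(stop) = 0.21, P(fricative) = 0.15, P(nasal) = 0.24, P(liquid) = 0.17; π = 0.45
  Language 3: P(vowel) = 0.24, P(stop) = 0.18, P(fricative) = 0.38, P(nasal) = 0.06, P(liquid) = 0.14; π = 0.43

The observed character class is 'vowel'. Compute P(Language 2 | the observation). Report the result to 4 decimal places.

0.4265

P(component k | x) = P(Z=k)·f_k(x) / marginal(x), where marginal(x) = Σ_j P(Z=j)·f_j(x).
Evaluate each component's likelihood at the observed value:
  L_1 = P(vowel | comp) = 0.30
  L_2 = P(vowel | comp) = 0.23
  L_3 = P(vowel | comp) = 0.24
Multiply by the mixture weights:
  P(Z=1)·L_1 = 0.12 × 0.3 = 0.036
  P(Z=2)·L_2 = 0.45 × 0.23 = 0.1035
  P(Z=3)·L_3 = 0.43 × 0.24 = 0.1032
Marginal: 0.036 + 0.1035 + 0.1032 = 0.2427
P(Language 2 | x) ≈ 0.4265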